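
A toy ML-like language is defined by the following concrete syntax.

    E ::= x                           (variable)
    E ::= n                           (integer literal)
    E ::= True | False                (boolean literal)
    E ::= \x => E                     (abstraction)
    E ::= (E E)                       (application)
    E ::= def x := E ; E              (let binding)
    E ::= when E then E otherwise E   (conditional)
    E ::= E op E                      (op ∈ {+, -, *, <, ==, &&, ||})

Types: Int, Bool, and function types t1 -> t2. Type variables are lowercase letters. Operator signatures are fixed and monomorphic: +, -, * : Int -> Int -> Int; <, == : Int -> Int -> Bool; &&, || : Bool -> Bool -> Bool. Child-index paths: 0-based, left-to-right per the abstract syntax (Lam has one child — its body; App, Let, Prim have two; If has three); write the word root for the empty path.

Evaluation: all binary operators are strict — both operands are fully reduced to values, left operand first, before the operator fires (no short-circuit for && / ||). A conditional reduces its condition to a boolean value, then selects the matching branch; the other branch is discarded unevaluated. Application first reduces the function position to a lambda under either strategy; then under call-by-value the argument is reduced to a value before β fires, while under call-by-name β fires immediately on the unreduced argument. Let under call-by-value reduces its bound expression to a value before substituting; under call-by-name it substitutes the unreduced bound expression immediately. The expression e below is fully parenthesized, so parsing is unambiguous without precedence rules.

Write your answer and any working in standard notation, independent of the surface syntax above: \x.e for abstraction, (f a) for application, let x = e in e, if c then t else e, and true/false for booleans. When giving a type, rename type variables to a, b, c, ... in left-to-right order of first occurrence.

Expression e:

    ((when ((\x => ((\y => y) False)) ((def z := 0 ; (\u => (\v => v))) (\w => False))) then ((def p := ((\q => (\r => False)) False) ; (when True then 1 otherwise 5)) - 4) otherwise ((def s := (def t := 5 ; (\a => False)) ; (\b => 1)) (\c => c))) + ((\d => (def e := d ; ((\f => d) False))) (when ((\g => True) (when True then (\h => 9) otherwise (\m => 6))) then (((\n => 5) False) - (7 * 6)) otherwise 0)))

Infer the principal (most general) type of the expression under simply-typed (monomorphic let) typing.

Answer: Int

Working:
y : b
\y._ : b -> b
  unify b -> b ~ Bool -> c
  unify b ~ Bool
  unify Bool ~ c
_ _ : Bool
\x._ : a -> Bool
let z : Int
v : e
\v._ : e -> e
\u._ : d -> e -> e
\w._ : f -> Bool
  unify d -> e -> e ~ (f -> Bool) -> g
  unify d ~ f -> Bool
  unify e -> e ~ g
_ _ : e -> e
  unify a -> Bool ~ (e -> e) -> h
  unify a ~ e -> e
  unify Bool ~ h
_ _ : Bool
  unify Bool ~ Bool
\r._ : j -> Bool
\q._ : i -> j -> Bool
  unify i -> j -> Bool ~ Bool -> k
  unify i ~ Bool
  unify j -> Bool ~ k
_ _ : j -> Bool
let p : j -> Bool
  unify Bool ~ Bool
  unify Int ~ Int
  unify Int ~ Int
  unify Int ~ Int
let t : Int
\a._ : l -> Bool
let s : l -> Bool
\b._ : m -> Int
c : n
\c._ : n -> n
  unify m -> Int ~ (n -> n) -> o
  unify m ~ n -> n
  unify Int ~ o
_ _ : Int
  unify Int ~ Int
  unify Int ~ Int
d : p
let e : p
d : p
\f._ : q -> p
  unify q -> p ~ Bool -> r
  unify q ~ Bool
  unify p ~ r
_ _ : r
\d._ : r -> r
\g._ : s -> Bool
  unify Bool ~ Bool
\h._ : t -> Int
\m._ : u -> Int
  unify t -> Int ~ u -> Int
  unify t ~ u
  unify Int ~ Int
  unify s -> Bool ~ (u -> Int) -> v
  unify s ~ u -> Int
  unify Bool ~ v
_ _ : Bool
  unify Bool ~ Bool
\n._ : w -> Int
  unify w -> Int ~ Bool -> x
  unify w ~ Bool
  unify Int ~ x
_ _ : Int
  unify Int ~ Int
  unify Int ~ Int
  unify Int ~ Int
  unify Int ~ Int
  unify Int ~ Int
  unify r -> r ~ Int -> y
  unify r ~ Int
  unify Int ~ y
_ _ : Int
  unify Int ~ Int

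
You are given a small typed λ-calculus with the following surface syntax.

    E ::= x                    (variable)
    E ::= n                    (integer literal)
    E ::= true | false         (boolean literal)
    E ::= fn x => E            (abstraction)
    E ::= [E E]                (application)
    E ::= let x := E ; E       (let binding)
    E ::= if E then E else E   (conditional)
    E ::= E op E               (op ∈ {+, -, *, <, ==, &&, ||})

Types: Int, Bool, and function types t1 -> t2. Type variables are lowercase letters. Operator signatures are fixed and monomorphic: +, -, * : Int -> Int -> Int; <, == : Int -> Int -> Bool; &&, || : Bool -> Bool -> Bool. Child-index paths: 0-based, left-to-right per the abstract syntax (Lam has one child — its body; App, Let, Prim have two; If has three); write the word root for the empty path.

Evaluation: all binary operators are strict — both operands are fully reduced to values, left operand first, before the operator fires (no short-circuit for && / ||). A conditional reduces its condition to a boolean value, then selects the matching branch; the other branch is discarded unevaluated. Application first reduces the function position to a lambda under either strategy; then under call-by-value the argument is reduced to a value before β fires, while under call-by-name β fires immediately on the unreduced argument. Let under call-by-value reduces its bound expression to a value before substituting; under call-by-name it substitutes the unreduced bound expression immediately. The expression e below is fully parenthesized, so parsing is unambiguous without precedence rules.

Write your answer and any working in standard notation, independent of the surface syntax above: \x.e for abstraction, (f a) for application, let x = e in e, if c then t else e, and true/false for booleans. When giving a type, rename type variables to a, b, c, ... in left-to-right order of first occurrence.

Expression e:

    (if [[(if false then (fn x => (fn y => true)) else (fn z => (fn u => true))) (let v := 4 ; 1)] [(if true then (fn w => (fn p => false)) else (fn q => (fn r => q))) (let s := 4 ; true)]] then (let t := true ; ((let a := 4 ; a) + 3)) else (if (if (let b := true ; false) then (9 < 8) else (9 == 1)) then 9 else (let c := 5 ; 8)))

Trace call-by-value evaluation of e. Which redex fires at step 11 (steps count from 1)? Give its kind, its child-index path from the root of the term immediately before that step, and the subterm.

Working:
step 0: (if (((if false then (\x.(\y.true)) else (\z.(\u.true))) (let v = 4 in 1)) ((if true then (\w.(\p.false)) else (\q.(\r.q))) (let s = 4 in true))) then (let t = true in ((let a = 4 in a) + 3)) else (if (if (let b = true in false) then (9 < 8) else (9 == 1)) then 9 else (let c = 5 in 8)))
step 1: [if@0.0.0] (if (((\z.(\u.true)) (let v = 4 in 1)) ((if true then (\w.(\p.false)) else (\q.(\r.q))) (let s = 4 in true))) then (let t = true in ((let a = 4 in a) + 3)) else (if (if (let b = true in false) then (9 < 8) else (9 == 1)) then 9 else (let c = 5 in 8)))
step 2: [let@0.0.1] (if (((\z.(\u.true)) 1) ((if true then (\w.(\p.false)) else (\q.(\r.q))) (let s = 4 in true))) then (let t = true in ((let a = 4 in a) + 3)) else (if (if (let b = true in false) then (9 < 8) else (9 == 1)) then 9 else (let c = 5 in 8)))
step 3: [beta@0.0] (if ((\u.true) ((if true then (\w.(\p.false)) else (\q.(\r.q))) (let s = 4 in true))) then (let t = true in ((let a = 4 in a) + 3)) else (if (if (let b = true in false) then (9 < 8) else (9 == 1)) then 9 else (let c = 5 in 8)))
step 4: [if@0.1.0] (if ((\u.true) ((\w.(\p.false)) (let s = 4 in true))) then (let t = true in ((let a = 4 in a) + 3)) else (if (if (let b = true in false) then (9 < 8) else (9 == 1)) then 9 else (let c = 5 in 8)))
step 5: [let@0.1.1] (if ((\u.true) ((\w.(\p.false)) true)) then (let t = true in ((let a = 4 in a) + 3)) else (if (if (let b = true in false) then (9 < 8) else (9 == 1)) then 9 else (let c = 5 in 8)))
step 6: [beta@0.1] (if ((\u.true) (\p.false)) then (let t = true in ((let a = 4 in a) + 3)) else (if (if (let b = true in false) then (9 < 8) else (9 == 1)) then 9 else (let c = 5 in 8)))
step 7: [beta@0] (if true then (let t = true in ((let a = 4 in a) + 3)) else (if (if (let b = true in false) then (9 < 8) else (9 == 1)) then 9 else (let c = 5 in 8)))
step 8: [if@root] (let t = true in ((let a = 4 in a) + 3))
step 9: [let@root] ((let a = 4 in a) + 3)
step 10: [let@0] (4 + 3)
step 11: [delta@root] 7

Answer: delta at root : (4 + 3)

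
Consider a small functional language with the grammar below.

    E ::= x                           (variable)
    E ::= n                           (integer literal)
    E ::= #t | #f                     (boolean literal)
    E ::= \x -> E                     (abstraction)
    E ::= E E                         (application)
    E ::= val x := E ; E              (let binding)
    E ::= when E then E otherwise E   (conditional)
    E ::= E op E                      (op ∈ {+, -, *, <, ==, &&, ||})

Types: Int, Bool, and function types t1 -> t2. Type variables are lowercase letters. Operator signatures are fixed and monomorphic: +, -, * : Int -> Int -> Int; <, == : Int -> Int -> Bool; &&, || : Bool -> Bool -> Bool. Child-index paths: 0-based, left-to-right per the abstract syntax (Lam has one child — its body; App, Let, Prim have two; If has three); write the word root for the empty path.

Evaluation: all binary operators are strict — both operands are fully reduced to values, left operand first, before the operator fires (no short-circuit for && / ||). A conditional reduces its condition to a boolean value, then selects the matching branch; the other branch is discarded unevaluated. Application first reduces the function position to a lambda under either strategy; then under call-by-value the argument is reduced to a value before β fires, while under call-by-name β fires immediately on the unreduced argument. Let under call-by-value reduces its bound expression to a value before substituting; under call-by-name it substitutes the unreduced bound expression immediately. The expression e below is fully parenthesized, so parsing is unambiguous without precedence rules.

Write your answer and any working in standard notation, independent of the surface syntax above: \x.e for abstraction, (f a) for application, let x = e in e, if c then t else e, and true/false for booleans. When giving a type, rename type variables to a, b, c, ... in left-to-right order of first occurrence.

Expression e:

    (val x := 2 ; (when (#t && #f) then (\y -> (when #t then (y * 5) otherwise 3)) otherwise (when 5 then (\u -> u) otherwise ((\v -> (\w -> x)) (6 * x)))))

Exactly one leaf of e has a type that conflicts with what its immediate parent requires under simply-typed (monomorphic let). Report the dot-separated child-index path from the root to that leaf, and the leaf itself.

Answer: 1.2.0 : 5

Trace:
let x : Int
  unify Bool ~ Bool
  unify Bool ~ Bool
  unify Bool ~ Bool
  unify Bool ~ Bool
y : a
  unify a ~ Int
  unify Int ~ Int
  unify Int ~ Int
\y._ : Int -> Int
  unify Int ~ Bool
  FAIL: mismatch Int ~ Bool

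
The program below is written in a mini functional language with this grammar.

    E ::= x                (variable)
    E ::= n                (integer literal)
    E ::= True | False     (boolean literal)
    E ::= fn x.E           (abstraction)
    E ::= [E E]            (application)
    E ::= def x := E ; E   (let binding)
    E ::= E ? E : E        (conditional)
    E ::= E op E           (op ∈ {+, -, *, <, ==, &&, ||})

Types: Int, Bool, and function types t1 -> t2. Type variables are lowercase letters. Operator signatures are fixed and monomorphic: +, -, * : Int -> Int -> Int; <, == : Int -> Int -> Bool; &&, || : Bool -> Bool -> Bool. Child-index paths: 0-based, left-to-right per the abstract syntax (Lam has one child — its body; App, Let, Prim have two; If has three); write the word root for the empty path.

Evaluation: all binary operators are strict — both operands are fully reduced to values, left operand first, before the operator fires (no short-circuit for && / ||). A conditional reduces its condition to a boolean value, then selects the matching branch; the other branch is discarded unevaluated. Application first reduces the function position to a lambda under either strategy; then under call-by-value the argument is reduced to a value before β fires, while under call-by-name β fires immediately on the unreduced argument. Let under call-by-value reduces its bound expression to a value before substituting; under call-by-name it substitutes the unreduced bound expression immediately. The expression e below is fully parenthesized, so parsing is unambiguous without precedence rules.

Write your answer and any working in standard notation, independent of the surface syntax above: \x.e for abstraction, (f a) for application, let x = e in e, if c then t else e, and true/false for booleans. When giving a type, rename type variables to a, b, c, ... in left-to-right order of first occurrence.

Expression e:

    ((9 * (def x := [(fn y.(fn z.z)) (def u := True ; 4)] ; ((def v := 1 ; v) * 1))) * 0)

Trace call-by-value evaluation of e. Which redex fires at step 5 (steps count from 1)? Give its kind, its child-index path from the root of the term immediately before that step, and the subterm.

Answer: delta at 0.1 : (1 * 1)

Trace:
step 0: ((9 * (let x = ((\y.(\z.z)) (let u = true in 4)) in ((let v = 1 in v) * 1))) * 0)
step 1: [let@0.1.0.1] ((9 * (let x = ((\y.(\z.z)) 4) in ((let v = 1 in v) * 1))) * 0)
step 2: [beta@0.1.0] ((9 * (let x = (\z.z) in ((let v = 1 in v) * 1))) * 0)
step 3: [let@0.1] ((9 * ((let v = 1 in v) * 1)) * 0)
step 4: [let@0.1.0] ((9 * (1 * 1)) * 0)
step 5: [delta@0.1] ((9 * 1) * 0)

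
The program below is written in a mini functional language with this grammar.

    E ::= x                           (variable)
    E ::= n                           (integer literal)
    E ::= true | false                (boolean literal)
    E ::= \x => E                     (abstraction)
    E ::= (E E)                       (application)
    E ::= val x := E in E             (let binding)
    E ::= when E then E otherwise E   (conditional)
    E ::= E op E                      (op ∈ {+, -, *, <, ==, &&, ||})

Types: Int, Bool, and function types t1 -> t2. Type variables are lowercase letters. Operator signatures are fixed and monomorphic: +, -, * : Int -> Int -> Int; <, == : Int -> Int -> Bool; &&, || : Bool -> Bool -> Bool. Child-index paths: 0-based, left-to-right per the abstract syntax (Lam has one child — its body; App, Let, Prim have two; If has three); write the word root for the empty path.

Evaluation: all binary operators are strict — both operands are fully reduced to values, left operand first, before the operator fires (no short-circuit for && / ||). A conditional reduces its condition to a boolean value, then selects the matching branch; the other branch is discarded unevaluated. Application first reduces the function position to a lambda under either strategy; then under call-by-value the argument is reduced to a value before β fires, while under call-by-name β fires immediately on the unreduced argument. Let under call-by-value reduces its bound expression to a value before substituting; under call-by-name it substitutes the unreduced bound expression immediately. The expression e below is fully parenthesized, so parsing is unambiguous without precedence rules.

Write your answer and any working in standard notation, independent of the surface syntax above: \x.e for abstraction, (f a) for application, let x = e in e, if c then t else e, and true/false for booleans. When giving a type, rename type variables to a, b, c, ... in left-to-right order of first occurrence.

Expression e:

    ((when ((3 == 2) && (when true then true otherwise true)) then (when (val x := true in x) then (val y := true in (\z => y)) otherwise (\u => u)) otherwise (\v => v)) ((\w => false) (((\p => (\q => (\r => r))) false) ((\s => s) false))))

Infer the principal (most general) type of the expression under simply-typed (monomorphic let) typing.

Answer: Bool

Derivation:
  unify Int ~ Int
  unify Int ~ Int
  unify Bool ~ Bool
  unify Bool ~ Bool
  unify Bool ~ Bool
  unify Bool ~ Bool
  unify Bool ~ Bool
let x : Bool
x : Bool
  unify Bool ~ Bool
let y : Bool
y : Bool
\z._ : a -> Bool
u : b
\u._ : b -> b
  unify a -> Bool ~ b -> b
  unify a ~ b
  unify Bool ~ b
v : c
\v._ : c -> c
  unify Bool -> Bool ~ c -> c
  unify Bool ~ c
  unify Bool ~ Bool
\w._ : d -> Bool
r : g
\r._ : g -> g
\q._ : f -> g -> g
\p._ : e -> f -> g -> g
  unify e -> f -> g -> g ~ Bool -> h
  unify e ~ Bool
  unify f -> g -> g ~ h
_ _ : f -> g -> g
s : i
\s._ : i -> i
  unify i -> i ~ Bool -> j
  unify i ~ Bool
  unify Bool ~ j
_ _ : Bool
  unify f -> g -> g ~ Bool -> k
  unify f ~ Bool
  unify g -> g ~ k
_ _ : g -> g
  unify d -> Bool ~ (g -> g) -> l
  unify d ~ g -> g
  unify Bool ~ l
_ _ : Bool
  unify Bool -> Bool ~ Bool -> m
  unify Bool ~ Bool
  unify Bool ~ m
_ _ : Bool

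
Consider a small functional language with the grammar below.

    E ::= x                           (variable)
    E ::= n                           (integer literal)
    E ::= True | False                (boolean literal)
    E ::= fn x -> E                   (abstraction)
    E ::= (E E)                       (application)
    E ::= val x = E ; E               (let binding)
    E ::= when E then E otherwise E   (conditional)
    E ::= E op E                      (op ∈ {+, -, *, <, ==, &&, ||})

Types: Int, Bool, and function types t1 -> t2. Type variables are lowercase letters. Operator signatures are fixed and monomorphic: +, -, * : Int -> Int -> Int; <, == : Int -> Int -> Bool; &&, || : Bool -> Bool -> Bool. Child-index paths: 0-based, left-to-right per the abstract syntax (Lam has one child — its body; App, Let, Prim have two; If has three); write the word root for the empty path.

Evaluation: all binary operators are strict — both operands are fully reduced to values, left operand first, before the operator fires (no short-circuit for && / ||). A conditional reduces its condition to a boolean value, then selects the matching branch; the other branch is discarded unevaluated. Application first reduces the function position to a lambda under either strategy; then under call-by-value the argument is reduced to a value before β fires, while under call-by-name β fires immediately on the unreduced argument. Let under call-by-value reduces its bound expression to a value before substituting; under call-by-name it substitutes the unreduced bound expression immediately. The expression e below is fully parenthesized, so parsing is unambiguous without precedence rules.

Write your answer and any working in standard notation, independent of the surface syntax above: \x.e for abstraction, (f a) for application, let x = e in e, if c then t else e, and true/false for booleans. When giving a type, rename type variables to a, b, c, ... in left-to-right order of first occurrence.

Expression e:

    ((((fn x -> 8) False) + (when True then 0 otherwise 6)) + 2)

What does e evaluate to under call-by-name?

Answer: 10

Derivation:
step 0: ((((\x.8) false) + (if true then 0 else 6)) + 2)
step 1: [beta@0.0] ((8 + (if true then 0 else 6)) + 2)
step 2: [if@0.1] ((8 + 0) + 2)
step 3: [delta@0] (8 + 2)
step 4: [delta@root] 10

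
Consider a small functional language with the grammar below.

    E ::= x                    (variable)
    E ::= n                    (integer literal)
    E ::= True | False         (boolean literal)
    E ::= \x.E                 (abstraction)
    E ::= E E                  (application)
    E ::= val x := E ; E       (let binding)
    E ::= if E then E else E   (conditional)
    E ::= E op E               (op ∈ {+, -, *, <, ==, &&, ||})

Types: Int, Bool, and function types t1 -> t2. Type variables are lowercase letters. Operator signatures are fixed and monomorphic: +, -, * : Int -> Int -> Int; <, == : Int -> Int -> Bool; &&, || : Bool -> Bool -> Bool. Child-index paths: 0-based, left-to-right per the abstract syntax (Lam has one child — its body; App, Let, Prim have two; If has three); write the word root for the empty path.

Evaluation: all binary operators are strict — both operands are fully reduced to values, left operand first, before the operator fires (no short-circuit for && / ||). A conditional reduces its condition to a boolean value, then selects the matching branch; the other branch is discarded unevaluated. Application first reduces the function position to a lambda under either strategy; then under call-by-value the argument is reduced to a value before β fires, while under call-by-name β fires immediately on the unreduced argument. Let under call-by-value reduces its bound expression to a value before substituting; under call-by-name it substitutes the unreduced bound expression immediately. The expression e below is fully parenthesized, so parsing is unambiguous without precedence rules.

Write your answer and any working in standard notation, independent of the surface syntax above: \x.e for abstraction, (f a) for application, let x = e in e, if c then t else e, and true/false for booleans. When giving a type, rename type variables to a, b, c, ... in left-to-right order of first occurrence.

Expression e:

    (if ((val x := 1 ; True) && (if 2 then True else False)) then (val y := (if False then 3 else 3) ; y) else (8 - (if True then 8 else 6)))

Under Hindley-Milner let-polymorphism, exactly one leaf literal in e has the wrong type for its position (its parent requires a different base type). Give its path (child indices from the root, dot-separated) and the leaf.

Answer: 0.1.0 : 2

Derivation:
let x : Int
  unify Bool ~ Bool
  unify Int ~ Bool
  FAIL: mismatch Int ~ Bool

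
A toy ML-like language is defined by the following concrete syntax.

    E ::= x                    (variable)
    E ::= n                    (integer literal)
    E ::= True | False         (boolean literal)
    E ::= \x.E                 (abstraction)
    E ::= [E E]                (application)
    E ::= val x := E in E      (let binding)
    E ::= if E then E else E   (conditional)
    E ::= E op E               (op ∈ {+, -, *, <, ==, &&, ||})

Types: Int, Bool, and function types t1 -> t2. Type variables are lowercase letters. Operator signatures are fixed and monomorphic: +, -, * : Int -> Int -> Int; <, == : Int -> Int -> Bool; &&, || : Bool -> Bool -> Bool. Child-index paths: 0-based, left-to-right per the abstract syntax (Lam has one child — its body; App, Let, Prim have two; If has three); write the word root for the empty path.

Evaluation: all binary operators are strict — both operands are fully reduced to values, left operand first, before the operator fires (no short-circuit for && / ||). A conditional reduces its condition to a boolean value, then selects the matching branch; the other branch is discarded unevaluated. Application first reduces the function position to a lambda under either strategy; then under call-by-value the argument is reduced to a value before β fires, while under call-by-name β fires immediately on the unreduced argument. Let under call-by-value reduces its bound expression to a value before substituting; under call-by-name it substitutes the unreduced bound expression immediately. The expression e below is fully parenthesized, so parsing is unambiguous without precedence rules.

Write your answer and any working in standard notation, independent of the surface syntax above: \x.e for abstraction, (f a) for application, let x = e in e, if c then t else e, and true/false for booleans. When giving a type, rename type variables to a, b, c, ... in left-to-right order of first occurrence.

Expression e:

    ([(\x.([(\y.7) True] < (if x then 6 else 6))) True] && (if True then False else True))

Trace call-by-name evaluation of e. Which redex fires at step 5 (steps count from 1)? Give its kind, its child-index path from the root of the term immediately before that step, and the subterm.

Working:
step 0: (((\x.(((\y.7) true) < (if x then 6 else 6))) true) && (if true then false else true))
step 1: [beta@0] ((((\y.7) true) < (if true then 6 else 6)) && (if true then false else true))
step 2: [beta@0.0] ((7 < (if true then 6 else 6)) && (if true then false else true))
step 3: [if@0.1] ((7 < 6) && (if true then false else true))
step 4: [delta@0] (false && (if true then false else true))
step 5: [if@1] (false && false)

Answer: if at 1 : (if true then false else true)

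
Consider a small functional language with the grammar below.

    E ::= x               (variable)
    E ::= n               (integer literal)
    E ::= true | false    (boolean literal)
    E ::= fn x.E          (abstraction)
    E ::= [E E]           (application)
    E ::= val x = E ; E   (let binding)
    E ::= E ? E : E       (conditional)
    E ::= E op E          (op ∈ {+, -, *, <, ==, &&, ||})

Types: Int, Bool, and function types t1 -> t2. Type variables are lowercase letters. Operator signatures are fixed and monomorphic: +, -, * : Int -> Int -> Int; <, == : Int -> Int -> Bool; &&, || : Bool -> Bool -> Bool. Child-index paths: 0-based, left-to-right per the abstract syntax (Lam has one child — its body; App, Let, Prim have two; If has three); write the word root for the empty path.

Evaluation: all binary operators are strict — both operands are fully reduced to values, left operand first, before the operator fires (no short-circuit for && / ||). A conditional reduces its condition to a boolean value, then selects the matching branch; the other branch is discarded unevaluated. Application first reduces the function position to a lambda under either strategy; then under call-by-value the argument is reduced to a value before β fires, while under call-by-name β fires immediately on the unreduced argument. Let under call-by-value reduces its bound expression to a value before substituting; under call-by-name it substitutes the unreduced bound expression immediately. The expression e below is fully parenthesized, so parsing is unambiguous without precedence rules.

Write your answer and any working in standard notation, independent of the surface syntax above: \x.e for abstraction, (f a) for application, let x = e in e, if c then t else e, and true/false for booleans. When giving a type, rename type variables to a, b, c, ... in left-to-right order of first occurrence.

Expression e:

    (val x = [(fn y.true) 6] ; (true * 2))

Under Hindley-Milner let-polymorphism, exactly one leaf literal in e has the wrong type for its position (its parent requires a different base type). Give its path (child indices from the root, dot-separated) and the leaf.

Derivation:
\y._ : a -> Bool
  unify a -> Bool ~ Int -> b
  unify a ~ Int
  unify Bool ~ b
_ _ : Bool
let x : Bool
  unify Bool ~ Int
  FAIL: mismatch Bool ~ Int

Answer: 1.0 : true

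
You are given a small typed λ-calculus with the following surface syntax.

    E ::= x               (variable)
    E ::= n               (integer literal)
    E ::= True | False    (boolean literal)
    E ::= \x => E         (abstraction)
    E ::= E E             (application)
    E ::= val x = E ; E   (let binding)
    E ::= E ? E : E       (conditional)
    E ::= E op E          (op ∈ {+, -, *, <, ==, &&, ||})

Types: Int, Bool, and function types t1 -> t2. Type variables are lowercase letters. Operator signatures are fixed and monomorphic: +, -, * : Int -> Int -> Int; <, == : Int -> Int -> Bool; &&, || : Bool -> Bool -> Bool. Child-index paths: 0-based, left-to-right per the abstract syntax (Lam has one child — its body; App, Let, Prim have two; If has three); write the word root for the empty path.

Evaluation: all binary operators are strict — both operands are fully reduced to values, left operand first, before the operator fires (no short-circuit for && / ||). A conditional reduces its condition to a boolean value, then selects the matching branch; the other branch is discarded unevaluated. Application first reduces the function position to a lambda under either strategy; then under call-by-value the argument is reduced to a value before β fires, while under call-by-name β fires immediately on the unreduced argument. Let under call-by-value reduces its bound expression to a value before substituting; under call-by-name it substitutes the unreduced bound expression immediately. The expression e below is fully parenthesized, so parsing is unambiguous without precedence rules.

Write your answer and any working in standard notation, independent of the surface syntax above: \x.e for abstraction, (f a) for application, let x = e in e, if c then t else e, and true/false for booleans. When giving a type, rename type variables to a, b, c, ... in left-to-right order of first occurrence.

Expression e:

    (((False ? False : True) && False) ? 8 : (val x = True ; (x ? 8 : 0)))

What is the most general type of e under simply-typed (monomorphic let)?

Trace:
  unify Bool ~ Bool
  unify Bool ~ Bool
  unify Bool ~ Bool
  unify Bool ~ Bool
  unify Bool ~ Bool
let x : Bool
x : Bool
  unify Bool ~ Bool
  unify Int ~ Int
  unify Int ~ Int

Answer: Int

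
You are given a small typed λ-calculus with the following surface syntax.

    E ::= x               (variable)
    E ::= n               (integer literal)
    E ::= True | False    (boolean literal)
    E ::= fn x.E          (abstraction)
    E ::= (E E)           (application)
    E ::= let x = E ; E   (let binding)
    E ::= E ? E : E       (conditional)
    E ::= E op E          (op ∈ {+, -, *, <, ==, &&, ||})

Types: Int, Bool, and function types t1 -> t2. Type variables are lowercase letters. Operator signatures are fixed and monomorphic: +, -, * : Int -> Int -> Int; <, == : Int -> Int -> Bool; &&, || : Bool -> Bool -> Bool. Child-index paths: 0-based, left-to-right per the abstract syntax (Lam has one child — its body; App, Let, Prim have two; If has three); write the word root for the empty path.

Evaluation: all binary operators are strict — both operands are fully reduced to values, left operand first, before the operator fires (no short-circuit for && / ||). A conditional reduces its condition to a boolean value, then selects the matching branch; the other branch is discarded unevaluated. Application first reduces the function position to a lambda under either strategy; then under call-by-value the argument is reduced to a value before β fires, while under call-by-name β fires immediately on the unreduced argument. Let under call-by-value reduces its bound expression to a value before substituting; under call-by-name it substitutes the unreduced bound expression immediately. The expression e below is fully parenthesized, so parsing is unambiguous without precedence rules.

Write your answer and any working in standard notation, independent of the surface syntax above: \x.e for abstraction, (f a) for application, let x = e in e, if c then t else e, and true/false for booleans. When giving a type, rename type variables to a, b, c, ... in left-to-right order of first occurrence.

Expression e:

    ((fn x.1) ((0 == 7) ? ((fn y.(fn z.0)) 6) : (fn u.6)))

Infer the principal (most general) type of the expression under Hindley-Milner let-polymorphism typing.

Answer: Int

Working:
\x._ : a -> Int
  unify Int ~ Int
  unify Int ~ Int
  unify Bool ~ Bool
\z._ : c -> Int
\y._ : b -> c -> Int
  unify b -> c -> Int ~ Int -> d
  unify b ~ Int
  unify c -> Int ~ d
_ _ : c -> Int
\u._ : e -> Int
  unify c -> Int ~ e -> Int
  unify c ~ e
  unify Int ~ Int
  unify a -> Int ~ (e -> Int) -> f
  unify a ~ e -> Int
  unify Int ~ f
_ _ : Int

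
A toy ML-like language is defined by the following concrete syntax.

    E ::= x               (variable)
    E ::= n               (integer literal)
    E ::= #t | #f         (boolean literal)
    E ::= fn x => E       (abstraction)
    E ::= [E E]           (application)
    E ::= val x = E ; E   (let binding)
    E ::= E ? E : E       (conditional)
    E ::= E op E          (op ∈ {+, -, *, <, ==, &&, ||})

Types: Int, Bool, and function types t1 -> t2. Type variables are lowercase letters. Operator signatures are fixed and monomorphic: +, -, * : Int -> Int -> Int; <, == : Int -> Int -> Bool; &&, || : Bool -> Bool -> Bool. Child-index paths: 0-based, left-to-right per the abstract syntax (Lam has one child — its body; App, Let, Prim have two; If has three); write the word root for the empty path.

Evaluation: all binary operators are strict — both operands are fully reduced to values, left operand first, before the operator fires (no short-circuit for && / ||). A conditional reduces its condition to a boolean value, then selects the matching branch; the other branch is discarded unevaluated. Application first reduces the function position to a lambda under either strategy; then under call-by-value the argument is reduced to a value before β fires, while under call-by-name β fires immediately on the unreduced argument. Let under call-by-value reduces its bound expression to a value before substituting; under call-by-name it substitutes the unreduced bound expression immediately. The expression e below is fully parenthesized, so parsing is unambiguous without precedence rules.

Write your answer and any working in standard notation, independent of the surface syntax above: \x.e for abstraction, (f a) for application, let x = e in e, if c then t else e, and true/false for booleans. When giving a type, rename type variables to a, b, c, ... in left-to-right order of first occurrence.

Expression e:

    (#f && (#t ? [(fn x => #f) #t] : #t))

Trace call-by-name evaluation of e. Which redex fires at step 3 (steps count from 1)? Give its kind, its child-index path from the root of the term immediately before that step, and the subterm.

Trace:
step 0: (false && (if true then ((\x.false) true) else true))
step 1: [if@1] (false && ((\x.false) true))
step 2: [beta@1] (false && false)
step 3: [delta@root] false

Answer: delta at root : (false && false)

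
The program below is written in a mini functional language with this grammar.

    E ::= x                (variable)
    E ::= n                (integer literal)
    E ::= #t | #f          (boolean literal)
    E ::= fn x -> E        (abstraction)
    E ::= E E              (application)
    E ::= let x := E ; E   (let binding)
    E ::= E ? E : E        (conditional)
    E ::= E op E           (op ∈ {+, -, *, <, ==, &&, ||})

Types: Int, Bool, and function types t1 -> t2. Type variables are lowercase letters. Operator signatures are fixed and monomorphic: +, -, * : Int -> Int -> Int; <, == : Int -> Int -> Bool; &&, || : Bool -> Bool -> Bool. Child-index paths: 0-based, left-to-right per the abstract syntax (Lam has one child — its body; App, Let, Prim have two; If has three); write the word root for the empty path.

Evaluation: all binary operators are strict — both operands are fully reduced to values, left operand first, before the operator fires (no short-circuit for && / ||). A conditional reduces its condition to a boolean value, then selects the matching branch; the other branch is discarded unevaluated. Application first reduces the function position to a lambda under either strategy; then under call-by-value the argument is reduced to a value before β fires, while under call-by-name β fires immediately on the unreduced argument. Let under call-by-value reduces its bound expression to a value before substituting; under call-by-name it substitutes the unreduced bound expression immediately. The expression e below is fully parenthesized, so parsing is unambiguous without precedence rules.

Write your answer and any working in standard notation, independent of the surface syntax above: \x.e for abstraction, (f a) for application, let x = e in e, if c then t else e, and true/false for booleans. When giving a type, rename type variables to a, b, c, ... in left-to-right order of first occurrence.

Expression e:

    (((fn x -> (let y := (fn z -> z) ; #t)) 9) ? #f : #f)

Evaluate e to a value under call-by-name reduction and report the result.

Answer: false

Trace:
step 0: (if ((\x.(let y = (\z.z) in true)) 9) then false else false)
step 1: [beta@0] (if (let y = (\z.z) in true) then false else false)
step 2: [let@0] (if true then false else false)
step 3: [if@root] false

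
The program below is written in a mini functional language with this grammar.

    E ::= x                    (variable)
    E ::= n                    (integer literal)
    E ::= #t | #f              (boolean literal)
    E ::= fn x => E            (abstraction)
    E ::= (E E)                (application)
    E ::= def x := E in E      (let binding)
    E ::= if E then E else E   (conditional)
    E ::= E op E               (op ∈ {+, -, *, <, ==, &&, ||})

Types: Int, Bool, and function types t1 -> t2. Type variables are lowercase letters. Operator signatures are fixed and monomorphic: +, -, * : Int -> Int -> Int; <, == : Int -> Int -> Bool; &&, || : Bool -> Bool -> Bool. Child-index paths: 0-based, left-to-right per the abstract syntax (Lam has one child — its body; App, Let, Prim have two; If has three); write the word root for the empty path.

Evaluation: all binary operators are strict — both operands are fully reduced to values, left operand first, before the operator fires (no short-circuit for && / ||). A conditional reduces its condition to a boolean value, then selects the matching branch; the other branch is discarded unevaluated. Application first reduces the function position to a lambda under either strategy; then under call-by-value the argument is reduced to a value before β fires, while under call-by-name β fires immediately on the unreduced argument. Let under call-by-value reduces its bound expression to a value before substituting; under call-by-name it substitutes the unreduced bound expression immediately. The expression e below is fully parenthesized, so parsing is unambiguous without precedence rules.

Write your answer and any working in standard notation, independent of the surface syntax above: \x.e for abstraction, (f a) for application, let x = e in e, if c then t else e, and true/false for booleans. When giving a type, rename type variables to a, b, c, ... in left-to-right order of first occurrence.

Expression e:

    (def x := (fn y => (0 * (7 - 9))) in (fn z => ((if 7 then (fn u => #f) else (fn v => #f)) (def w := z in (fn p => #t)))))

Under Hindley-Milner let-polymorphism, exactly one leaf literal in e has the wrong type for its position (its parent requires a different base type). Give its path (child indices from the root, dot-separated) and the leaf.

Working:
  unify Int ~ Int
  unify Int ~ Int
  unify Int ~ Int
  unify Int ~ Int
\y._ : a -> Int
let x : forall. a -> Int
  unify Int ~ Bool
  FAIL: mismatch Int ~ Bool

Answer: 1.0.0.0 : 7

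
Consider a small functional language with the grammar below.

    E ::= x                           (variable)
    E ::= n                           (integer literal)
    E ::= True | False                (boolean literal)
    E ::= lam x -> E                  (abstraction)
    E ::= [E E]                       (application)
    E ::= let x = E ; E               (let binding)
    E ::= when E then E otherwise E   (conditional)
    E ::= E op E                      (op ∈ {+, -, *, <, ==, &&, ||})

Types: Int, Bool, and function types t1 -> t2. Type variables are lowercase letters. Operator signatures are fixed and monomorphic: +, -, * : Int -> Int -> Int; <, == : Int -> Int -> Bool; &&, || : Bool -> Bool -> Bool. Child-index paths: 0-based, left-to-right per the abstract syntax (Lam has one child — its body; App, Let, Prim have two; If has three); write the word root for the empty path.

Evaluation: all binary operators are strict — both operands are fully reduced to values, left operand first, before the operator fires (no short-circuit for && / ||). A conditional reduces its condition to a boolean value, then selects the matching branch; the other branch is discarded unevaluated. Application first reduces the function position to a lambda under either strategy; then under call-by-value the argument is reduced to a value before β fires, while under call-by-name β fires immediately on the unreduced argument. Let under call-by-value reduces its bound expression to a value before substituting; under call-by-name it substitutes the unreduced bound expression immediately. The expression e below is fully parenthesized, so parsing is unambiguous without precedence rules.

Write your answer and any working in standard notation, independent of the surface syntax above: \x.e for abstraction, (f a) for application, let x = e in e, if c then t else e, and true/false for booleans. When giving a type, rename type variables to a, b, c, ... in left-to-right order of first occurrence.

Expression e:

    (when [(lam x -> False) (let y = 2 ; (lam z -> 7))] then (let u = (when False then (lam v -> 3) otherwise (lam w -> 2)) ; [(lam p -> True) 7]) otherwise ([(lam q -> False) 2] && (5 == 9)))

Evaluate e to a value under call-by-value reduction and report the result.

Answer: false

Trace:
step 0: (if ((\x.false) (let y = 2 in (\z.7))) then (let u = (if false then (\v.3) else (\w.2)) in ((\p.true) 7)) else (((\q.false) 2) && (5 == 9)))
step 1: [let@0.1] (if ((\x.false) (\z.7)) then (let u = (if false then (\v.3) else (\w.2)) in ((\p.true) 7)) else (((\q.false) 2) && (5 == 9)))
step 2: [beta@0] (if false then (let u = (if false then (\v.3) else (\w.2)) in ((\p.true) 7)) else (((\q.false) 2) && (5 == 9)))
step 3: [if@root] (((\q.false) 2) && (5 == 9))
step 4: [beta@0] (false && (5 == 9))
step 5: [delta@1] (false && false)
step 6: [delta@root] false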